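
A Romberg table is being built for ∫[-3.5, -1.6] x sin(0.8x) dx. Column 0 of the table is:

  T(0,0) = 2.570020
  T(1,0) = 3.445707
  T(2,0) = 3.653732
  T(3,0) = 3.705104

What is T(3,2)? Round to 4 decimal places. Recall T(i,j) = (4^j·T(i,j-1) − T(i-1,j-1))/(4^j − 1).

T(2,1) = (4·3.653732 − 3.445707) / 3 = 3.723074
T(3,1) = 3.705104 + (3.705104 − 3.653732)/3 = 3.722228
T(3,2) = (16·3.722228 − 3.723074) / 15 = 3.722172

3.7222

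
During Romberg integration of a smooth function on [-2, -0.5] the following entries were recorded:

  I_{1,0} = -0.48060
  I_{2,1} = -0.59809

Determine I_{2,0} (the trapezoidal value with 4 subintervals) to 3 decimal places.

From I_{2,1} = (4·I_{2,0} − I_{1,0})/3, solve for I_{2,0}:
4·I_{2,0} = 3·(-0.59809) + (-0.48060) = -2.27487
I_{2,0} = -0.56872

-0.569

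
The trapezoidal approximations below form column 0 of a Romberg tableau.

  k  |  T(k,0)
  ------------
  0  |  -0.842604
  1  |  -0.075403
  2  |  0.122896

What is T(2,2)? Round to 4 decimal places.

Richardson extrapolation on the trapezoidal column (denominator 4−1=3):
T(1,1) = -0.075403 + (-0.075403 − (-0.842604))/3 = 0.180331
T(2,1) = 0.122896 + (0.122896 − (-0.075403))/3 = 0.188996
T(2,2) = 0.188996 + (0.188996 − 0.180331)/15 = 0.189574

0.1896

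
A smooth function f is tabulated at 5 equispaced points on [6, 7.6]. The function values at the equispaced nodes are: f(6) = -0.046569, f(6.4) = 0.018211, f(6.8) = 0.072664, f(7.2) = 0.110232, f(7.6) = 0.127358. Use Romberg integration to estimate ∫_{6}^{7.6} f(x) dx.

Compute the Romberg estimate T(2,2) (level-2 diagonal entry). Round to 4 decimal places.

0.0986

T(0,0) (trapezoid, 1 panel, h=1.6000): 0.064631
T(1,0) (trapezoid, 2 panels, h=0.8000): 0.090447
T(2,0) (trapezoid, 4 panels, h=0.4000): 0.096601
T(1,1) = 0.090447 + (0.090447 − 0.064631)/3 = 0.099052
T(2,1) = 0.096601 + (0.096601 − 0.090447)/3 = 0.098652
T(2,2) = 0.098652 + (0.098652 − 0.099052)/15 = 0.098625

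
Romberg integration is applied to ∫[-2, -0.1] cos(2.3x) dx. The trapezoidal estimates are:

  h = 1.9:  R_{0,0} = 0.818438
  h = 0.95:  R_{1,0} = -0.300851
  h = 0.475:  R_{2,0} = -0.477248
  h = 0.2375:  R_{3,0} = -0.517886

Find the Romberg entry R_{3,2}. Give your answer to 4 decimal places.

-0.5311

Richardson extrapolation on the trapezoidal column (denominator 4−1=3):
R_{2,1} = -0.477248 + (-0.477248 − (-0.300851))/3 = -0.536047
R_{3,1} = -0.517886 + (-0.517886 − (-0.477248))/3 = -0.531432
R_{3,2} = -0.531432 + (-0.531432 − (-0.536047))/15 = -0.531124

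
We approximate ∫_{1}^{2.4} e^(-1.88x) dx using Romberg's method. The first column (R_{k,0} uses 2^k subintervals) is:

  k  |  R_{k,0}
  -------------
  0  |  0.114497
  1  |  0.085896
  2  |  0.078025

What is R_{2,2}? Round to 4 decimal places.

R_{1,1} = (4·0.085896 − 0.114497) / 3 = 0.076362
R_{2,1} = 0.078025 + (0.078025 − 0.085896)/3 = 0.075401
R_{2,2} = (16·0.075401 − 0.076362) / 15 = 0.075337

0.0753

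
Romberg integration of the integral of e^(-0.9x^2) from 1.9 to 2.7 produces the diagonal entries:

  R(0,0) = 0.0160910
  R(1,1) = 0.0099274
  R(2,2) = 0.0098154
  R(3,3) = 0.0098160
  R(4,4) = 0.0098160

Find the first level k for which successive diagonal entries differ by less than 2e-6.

k = 3

|R(1,1) − R(0,0)| = 0.0061636 ≥ 2e-6
|R(2,2) − R(1,1)| = 0.0001120 ≥ 2e-6
|R(3,3) − R(2,2)| = 0.0000006 < 2e-6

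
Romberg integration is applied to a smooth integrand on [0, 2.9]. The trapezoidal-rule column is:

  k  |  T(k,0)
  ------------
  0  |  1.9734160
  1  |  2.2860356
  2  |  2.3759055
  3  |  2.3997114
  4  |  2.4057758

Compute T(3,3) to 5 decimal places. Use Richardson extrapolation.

T(1,1) = (4·2.2860356 − 1.9734160) / 3 = 2.3902421
T(2,1) = 2.3759055 + (2.3759055 − 2.2860356)/3 = 2.4058621
T(3,1) = 2.3997114 + (2.3997114 − 2.3759055)/3 = 2.4076467
T(2,2) = 2.4058621 + (2.4058621 − 2.3902421)/15 = 2.4069034
T(3,2) = (16·2.4076467 − 2.4058621) / 15 = 2.4077657
T(3,3) = 2.4077657 + (2.4077657 − 2.4069034)/63 = 2.4077794
(Column j=1 coincides with Simpson's rule on the same nodes.)

2.40778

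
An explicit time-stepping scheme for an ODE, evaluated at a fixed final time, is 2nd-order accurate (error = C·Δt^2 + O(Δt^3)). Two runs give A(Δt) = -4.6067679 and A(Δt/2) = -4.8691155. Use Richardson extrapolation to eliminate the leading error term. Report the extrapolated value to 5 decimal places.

-4.95656

The leading error scales as Δt^2; refining by a factor of 2 reduces it by 2^2 = 4.
Extrapolated value = (4·A(Δt/2) − A(Δt)) / (4 − 1)
= (4·(-4.8691155) − (-4.6067679)) / 3
= -14.8696941 / 3 = -4.9565647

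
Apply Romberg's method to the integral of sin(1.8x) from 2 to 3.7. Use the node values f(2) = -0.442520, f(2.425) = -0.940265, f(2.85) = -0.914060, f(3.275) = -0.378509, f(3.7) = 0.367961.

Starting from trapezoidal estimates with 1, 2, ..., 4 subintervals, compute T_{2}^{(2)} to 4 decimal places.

T_{0}^{(0)} (trapezoid, 1 panel, h=1.7000): -0.063375
T_{1}^{(0)} (trapezoid, 2 panels, h=0.8500): -0.808639
T_{2}^{(0)} (trapezoid, 4 panels, h=0.4250): -0.964798
T_{1}^{(1)} = -0.808639 + (-0.808639 − (-0.063375))/3 = -1.057060
T_{2}^{(1)} = -0.964798 + (-0.964798 − (-0.808639))/3 = -1.016851
T_{2}^{(2)} = -1.016851 + (-1.016851 − (-1.057060))/15 = -1.014170

-1.0142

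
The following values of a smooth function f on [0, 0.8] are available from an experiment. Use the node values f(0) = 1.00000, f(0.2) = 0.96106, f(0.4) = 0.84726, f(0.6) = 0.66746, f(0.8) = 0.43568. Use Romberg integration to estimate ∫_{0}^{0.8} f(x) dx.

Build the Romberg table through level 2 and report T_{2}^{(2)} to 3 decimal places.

0.643

T_{0}^{(0)} (trapezoid, 1 panel, h=0.8000): 0.57427
T_{1}^{(0)} (trapezoid, 2 panels, h=0.4000): 0.62604
T_{2}^{(0)} (trapezoid, 4 panels, h=0.2000): 0.63872
T_{1}^{(1)} = 0.62604 + (0.62604 − 0.57427)/3 = 0.64330
T_{2}^{(1)} = 0.63872 + (0.63872 − 0.62604)/3 = 0.64295
T_{2}^{(2)} = 0.64295 + (0.64295 − 0.64330)/15 = 0.64293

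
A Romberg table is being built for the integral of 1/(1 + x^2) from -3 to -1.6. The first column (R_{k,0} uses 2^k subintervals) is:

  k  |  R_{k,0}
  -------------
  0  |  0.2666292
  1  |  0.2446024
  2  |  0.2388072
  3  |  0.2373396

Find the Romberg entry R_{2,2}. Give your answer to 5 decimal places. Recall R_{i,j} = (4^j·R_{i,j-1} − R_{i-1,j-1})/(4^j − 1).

0.23685

R_{1,1} = 0.2446024 + (0.2446024 − 0.2666292)/3 = 0.2372601
R_{2,1} = 0.2388072 + (0.2388072 − 0.2446024)/3 = 0.2368755
R_{2,2} = 0.2368755 + (0.2368755 − 0.2372601)/15 = 0.2368499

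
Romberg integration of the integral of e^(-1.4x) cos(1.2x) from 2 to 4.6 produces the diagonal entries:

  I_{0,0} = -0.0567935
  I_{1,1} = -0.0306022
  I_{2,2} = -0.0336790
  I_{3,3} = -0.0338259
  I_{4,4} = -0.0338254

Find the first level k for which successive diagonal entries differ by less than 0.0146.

k = 2

|I_{1,1} − I_{0,0}| = 0.0261913 ≥ 0.0146
|I_{2,2} − I_{1,1}| = 0.0030768 < 0.0146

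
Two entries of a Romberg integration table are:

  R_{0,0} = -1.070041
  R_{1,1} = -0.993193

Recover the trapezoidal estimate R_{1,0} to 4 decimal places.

From R_{1,1} = (4·R_{1,0} − R_{0,0})/3, solve for R_{1,0}:
4·R_{1,0} = 3·(-0.993193) + (-1.070041) = -4.049620
R_{1,0} = -1.012405

-1.0124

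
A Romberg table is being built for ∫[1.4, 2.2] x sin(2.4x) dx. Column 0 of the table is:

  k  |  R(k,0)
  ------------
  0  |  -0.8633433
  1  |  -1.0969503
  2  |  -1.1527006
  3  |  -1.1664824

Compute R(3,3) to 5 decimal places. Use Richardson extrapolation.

-1.17106

R(1,1) = -1.0969503 + (-1.0969503 − (-0.8633433))/3 = -1.1748193
R(2,1) = (4·(-1.1527006) − (-1.0969503)) / 3 = -1.1712840
R(3,1) = (4·(-1.1664824) − (-1.1527006)) / 3 = -1.1710763
R(2,2) = (16·(-1.1712840) − (-1.1748193)) / 15 = -1.1710483
R(3,2) = -1.1710763 + (-1.1710763 − (-1.1712840))/15 = -1.1710625
R(3,3) = -1.1710625 + (-1.1710625 − (-1.1710483))/63 = -1.1710627
(Column j=1 coincides with Simpson's rule on the same nodes.)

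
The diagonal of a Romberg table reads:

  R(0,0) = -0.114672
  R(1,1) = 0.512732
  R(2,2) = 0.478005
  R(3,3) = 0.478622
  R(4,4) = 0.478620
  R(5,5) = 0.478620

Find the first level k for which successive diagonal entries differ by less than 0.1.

k = 2

|R(1,1) − R(0,0)| = 0.627404 ≥ 0.1
|R(2,2) − R(1,1)| = 0.034727 < 0.1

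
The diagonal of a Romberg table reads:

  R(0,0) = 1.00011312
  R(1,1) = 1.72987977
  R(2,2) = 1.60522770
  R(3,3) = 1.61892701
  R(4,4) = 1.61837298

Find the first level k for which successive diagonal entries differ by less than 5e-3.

|R(1,1) − R(0,0)| = 0.72976665 ≥ 5e-3
|R(2,2) − R(1,1)| = 0.12465207 ≥ 5e-3
|R(3,3) − R(2,2)| = 0.01369931 ≥ 5e-3
|R(4,4) − R(3,3)| = 0.00055403 < 5e-3

k = 4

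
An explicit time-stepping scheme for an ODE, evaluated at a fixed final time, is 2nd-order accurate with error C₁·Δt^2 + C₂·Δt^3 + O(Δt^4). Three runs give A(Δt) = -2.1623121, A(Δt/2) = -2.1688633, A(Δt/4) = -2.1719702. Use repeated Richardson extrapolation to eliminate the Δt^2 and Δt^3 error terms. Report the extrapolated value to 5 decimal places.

-2.17329

First eliminate the Δt^2 term (factor 2^2 = 4):
  B₁ = (4·(-2.1688633) − (-2.1623121))/3 = -2.1710470
  B₂ = (4·(-2.1719702) − (-2.1688633))/3 = -2.1730058
Then eliminate the Δt^3 term (factor 2^3 = 8):
  (8·(-2.1730058) − (-2.1710470))/7 = -2.1732856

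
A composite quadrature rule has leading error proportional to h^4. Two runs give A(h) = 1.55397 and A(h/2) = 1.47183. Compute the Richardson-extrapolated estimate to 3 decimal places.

Extrapolated value = (16·A(h/2) − A(h)) / (16 − 1)
= (16·1.47183 − 1.55397) / 15
= 21.99531 / 15 = 1.46635

1.466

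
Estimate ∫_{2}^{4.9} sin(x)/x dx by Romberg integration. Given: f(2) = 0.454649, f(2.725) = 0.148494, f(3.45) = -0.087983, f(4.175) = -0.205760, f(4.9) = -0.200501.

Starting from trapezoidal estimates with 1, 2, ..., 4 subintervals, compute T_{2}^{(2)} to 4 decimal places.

-0.0357

T_{0}^{(0)} (trapezoid, 1 panel, h=2.9000): 0.368515
T_{1}^{(0)} (trapezoid, 2 panels, h=1.4500): 0.056682
T_{2}^{(0)} (trapezoid, 4 panels, h=0.7250): -0.013177
T_{1}^{(1)} = 0.056682 + (0.056682 − 0.368515)/3 = -0.047262
T_{2}^{(1)} = -0.013177 + (-0.013177 − 0.056682)/3 = -0.036463
T_{2}^{(2)} = -0.036463 + (-0.036463 − (-0.047262))/15 = -0.035743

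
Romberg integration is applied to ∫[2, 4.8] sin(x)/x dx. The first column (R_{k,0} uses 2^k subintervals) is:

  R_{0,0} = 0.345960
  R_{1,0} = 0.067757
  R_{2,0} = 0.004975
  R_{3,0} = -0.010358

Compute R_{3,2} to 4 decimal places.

-0.0154

Richardson extrapolation on the trapezoidal column (denominator 4−1=3):
R_{2,1} = (4·0.004975 − 0.067757) / 3 = -0.015952
R_{3,1} = (4·(-0.010358) − 0.004975) / 3 = -0.015469
R_{3,2} = -0.015469 + (-0.015469 − (-0.015952))/15 = -0.015437
(Column j=1 coincides with Simpson's rule on the same nodes.)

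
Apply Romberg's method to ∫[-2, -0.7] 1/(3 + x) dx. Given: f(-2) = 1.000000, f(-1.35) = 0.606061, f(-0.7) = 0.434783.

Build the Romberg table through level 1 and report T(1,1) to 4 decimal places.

0.8361

T(0,0) (trapezoid, 1 panel, h=1.3000): 0.932609
T(1,0) (trapezoid, 2 panels, h=0.6500): 0.860244
T(1,1) = 0.860244 + (0.860244 − 0.932609)/3 = 0.836122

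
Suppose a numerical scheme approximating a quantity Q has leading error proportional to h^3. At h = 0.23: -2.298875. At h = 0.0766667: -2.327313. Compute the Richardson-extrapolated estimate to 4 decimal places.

The leading error scales as h^3; refining by a factor of 3 reduces it by 3^3 = 27.
Extrapolated value = (27·A(h/3) − A(h)) / (27 − 1)
= (27·(-2.327313) − (-2.298875)) / 26
= -60.538576 / 26 = -2.328407

-2.3284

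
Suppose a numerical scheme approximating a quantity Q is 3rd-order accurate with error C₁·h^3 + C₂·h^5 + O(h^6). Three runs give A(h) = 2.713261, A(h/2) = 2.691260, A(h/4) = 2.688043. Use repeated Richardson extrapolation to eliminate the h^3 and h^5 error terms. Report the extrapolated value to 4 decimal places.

2.6876

First eliminate the h^3 term (factor 2^3 = 8):
  B₁ = (8·2.691260 − 2.713261)/7 = 2.688117
  B₂ = (8·2.688043 − 2.691260)/7 = 2.687583
Then eliminate the h^5 term (factor 2^5 = 32):
  (32·2.687583 − 2.688117)/31 = 2.687566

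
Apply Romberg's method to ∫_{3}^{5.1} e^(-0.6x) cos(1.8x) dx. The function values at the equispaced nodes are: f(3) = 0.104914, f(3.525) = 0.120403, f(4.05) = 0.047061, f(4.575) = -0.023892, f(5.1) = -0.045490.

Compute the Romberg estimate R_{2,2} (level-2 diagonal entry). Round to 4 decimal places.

R_{0,0} (trapezoid, 1 panel, h=2.1000): 0.062395
R_{1,0} (trapezoid, 2 panels, h=1.0500): 0.080612
R_{2,0} (trapezoid, 4 panels, h=0.5250): 0.090974
R_{1,1} = 0.080612 + (0.080612 − 0.062395)/3 = 0.086684
R_{2,1} = 0.090974 + (0.090974 − 0.080612)/3 = 0.094428
R_{2,2} = 0.094428 + (0.094428 − 0.086684)/15 = 0.094944

0.0949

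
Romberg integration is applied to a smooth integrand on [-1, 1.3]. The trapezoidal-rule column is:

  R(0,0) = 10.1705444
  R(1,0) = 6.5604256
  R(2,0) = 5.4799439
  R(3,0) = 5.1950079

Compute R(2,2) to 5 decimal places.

5.10397

Richardson extrapolation on the trapezoidal column (denominator 4−1=3):
R(1,1) = 6.5604256 + (6.5604256 − 10.1705444)/3 = 5.3570527
R(2,1) = 5.4799439 + (5.4799439 − 6.5604256)/3 = 5.1197833
R(2,2) = 5.1197833 + (5.1197833 − 5.3570527)/15 = 5.1039653
(Column j=1 coincides with Simpson's rule on the same nodes.)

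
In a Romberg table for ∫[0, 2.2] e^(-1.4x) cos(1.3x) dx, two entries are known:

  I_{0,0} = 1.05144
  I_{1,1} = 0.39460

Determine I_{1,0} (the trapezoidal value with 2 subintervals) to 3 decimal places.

From I_{1,1} = (4·I_{1,0} − I_{0,0})/3, solve for I_{1,0}:
4·I_{1,0} = 3·0.39460 + 1.05144 = 2.23524
I_{1,0} = 0.55881

0.559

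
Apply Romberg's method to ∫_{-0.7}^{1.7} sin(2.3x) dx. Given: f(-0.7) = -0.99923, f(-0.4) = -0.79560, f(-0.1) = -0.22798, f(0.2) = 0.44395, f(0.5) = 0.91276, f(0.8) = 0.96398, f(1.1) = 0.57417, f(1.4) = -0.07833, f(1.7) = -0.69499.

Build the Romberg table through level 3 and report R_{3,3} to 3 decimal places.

R_{0,0} (trapezoid, 1 panel, h=2.4000): -2.03306
R_{1,0} (trapezoid, 2 panels, h=1.2000): 0.07878
R_{2,0} (trapezoid, 4 panels, h=0.6000): 0.24710
R_{3,0} (trapezoid, 8 panels, h=0.3000): 0.28375
R_{1,1} = 0.07878 + (0.07878 − (-2.03306))/3 = 0.78273
R_{2,1} = 0.24710 + (0.24710 − 0.07878)/3 = 0.30321
R_{3,1} = 0.28375 + (0.28375 − 0.24710)/3 = 0.29597
R_{2,2} = 0.30321 + (0.30321 − 0.78273)/15 = 0.27124
R_{3,2} = 0.29597 + (0.29597 − 0.30321)/15 = 0.29549
R_{3,3} = 0.29549 + (0.29549 − 0.27124)/63 = 0.29587

0.296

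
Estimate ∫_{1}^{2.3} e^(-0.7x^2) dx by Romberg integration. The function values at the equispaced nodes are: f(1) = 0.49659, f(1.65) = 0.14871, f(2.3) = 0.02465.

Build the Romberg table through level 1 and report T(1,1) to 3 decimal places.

T(0,0) (trapezoid, 1 panel, h=1.3000): 0.33881
T(1,0) (trapezoid, 2 panels, h=0.6500): 0.26606
T(1,1) = 0.26606 + (0.26606 − 0.33881)/3 = 0.24181

0.242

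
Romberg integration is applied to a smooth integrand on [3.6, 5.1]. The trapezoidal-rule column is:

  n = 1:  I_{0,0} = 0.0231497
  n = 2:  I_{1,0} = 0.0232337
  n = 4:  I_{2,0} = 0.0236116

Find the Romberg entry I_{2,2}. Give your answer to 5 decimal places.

0.02377

Richardson extrapolation on the trapezoidal column (denominator 4−1=3):
I_{1,1} = (4·0.0232337 − 0.0231497) / 3 = 0.0232617
I_{2,1} = (4·0.0236116 − 0.0232337) / 3 = 0.0237376
I_{2,2} = 0.0237376 + (0.0237376 − 0.0232617)/15 = 0.0237693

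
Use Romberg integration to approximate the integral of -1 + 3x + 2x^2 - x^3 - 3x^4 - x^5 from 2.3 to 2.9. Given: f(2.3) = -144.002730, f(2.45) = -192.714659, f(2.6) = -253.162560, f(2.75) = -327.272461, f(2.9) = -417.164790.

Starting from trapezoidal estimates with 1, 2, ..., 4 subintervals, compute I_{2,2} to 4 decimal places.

-157.3714

I_{0,0} (trapezoid, 1 panel, h=0.6000): -168.350256
I_{1,0} (trapezoid, 2 panels, h=0.3000): -160.123896
I_{2,0} (trapezoid, 4 panels, h=0.1500): -158.060016
I_{1,1} = -160.123896 + (-160.123896 − (-168.350256))/3 = -157.381776
I_{2,1} = -158.060016 + (-158.060016 − (-160.123896))/3 = -157.372056
I_{2,2} = -157.372056 + (-157.372056 − (-157.381776))/15 = -157.371408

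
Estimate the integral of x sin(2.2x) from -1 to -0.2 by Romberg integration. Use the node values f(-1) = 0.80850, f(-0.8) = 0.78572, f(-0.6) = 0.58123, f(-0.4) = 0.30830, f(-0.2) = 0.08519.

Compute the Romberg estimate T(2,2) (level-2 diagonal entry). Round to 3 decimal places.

0.429

T(0,0) (trapezoid, 1 panel, h=0.8000): 0.35748
T(1,0) (trapezoid, 2 panels, h=0.4000): 0.41123
T(2,0) (trapezoid, 4 panels, h=0.2000): 0.42442
T(1,1) = 0.41123 + (0.41123 − 0.35748)/3 = 0.42915
T(2,1) = 0.42442 + (0.42442 − 0.41123)/3 = 0.42882
T(2,2) = 0.42882 + (0.42882 − 0.42915)/15 = 0.42880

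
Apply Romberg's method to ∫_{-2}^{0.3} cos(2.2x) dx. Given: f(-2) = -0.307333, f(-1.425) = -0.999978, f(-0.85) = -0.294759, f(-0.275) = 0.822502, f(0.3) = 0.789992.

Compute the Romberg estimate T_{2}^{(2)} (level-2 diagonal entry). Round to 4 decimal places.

T_{0}^{(0)} (trapezoid, 1 panel, h=2.3000): 0.555058
T_{1}^{(0)} (trapezoid, 2 panels, h=1.1500): -0.061444
T_{2}^{(0)} (trapezoid, 4 panels, h=0.5750): -0.132771
T_{1}^{(1)} = -0.061444 + (-0.061444 − 0.555058)/3 = -0.266945
T_{2}^{(1)} = -0.132771 + (-0.132771 − (-0.061444))/3 = -0.156547
T_{2}^{(2)} = -0.156547 + (-0.156547 − (-0.266945))/15 = -0.149187

-0.1492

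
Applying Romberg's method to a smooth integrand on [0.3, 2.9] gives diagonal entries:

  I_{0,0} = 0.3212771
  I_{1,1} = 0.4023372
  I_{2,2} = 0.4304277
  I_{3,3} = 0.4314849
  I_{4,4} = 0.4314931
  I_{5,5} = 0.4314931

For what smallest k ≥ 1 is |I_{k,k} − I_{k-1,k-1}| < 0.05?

k = 2

|I_{1,1} − I_{0,0}| = 0.0810601 ≥ 0.05
|I_{2,2} − I_{1,1}| = 0.0280905 < 0.05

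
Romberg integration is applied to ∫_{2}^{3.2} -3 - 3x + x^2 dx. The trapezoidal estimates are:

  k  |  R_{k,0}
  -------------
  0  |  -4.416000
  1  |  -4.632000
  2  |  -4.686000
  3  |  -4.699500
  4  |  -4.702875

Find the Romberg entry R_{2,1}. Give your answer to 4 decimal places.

-4.7040

Richardson extrapolation on the trapezoidal column (denominator 4−1=3):
R_{2,1} = -4.686000 + (-4.686000 − (-4.632000))/3 = -4.704000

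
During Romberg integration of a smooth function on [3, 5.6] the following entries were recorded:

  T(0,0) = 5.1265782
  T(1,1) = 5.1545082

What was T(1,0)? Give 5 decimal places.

From T(1,1) = (4·T(1,0) − T(0,0))/3, solve for T(1,0):
4·T(1,0) = 3·5.1545082 + 5.1265782 = 20.5901028
T(1,0) = 5.1475257

5.14753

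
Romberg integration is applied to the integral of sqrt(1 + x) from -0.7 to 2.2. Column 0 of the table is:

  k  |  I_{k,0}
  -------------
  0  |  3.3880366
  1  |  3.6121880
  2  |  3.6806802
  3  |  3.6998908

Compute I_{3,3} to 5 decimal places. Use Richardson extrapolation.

Richardson extrapolation on the trapezoidal column (denominator 4−1=3):
I_{1,1} = (4·3.6121880 − 3.3880366) / 3 = 3.6869051
I_{2,1} = 3.6806802 + (3.6806802 − 3.6121880)/3 = 3.7035109
I_{3,1} = 3.6998908 + (3.6998908 − 3.6806802)/3 = 3.7062943
I_{2,2} = (16·3.7035109 − 3.6869051) / 15 = 3.7046180
I_{3,2} = (16·3.7062943 − 3.7035109) / 15 = 3.7064799
I_{3,3} = 3.7064799 + (3.7064799 − 3.7046180)/63 = 3.7065095
(Column j=1 coincides with Simpson's rule on the same nodes.)

3.70651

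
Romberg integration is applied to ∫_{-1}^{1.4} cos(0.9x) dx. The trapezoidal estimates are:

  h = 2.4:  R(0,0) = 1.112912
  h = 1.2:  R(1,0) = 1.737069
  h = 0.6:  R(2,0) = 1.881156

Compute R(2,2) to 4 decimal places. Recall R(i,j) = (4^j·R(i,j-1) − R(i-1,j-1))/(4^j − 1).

1.9281

Richardson extrapolation on the trapezoidal column (denominator 4−1=3):
R(1,1) = (4·1.737069 − 1.112912) / 3 = 1.945121
R(2,1) = (4·1.881156 − 1.737069) / 3 = 1.929185
R(2,2) = 1.929185 + (1.929185 − 1.945121)/15 = 1.928123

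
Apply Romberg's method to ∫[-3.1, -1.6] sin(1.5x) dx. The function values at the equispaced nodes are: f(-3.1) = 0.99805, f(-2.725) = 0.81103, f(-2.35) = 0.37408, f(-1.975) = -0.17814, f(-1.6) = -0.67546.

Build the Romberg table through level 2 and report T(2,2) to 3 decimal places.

0.450

T(0,0) (trapezoid, 1 panel, h=1.5000): 0.24194
T(1,0) (trapezoid, 2 panels, h=0.7500): 0.40153
T(2,0) (trapezoid, 4 panels, h=0.3750): 0.43810
T(1,1) = 0.40153 + (0.40153 − 0.24194)/3 = 0.45473
T(2,1) = 0.43810 + (0.43810 − 0.40153)/3 = 0.45029
T(2,2) = 0.45029 + (0.45029 − 0.45473)/15 = 0.44999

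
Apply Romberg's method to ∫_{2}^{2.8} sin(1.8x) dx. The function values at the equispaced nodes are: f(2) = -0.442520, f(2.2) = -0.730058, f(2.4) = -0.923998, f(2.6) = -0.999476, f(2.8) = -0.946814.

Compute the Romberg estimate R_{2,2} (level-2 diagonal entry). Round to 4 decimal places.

-0.6770

R_{0,0} (trapezoid, 1 panel, h=0.8000): -0.555734
R_{1,0} (trapezoid, 2 panels, h=0.4000): -0.647466
R_{2,0} (trapezoid, 4 panels, h=0.2000): -0.669640
R_{1,1} = -0.647466 + (-0.647466 − (-0.555734))/3 = -0.678043
R_{2,1} = -0.669640 + (-0.669640 − (-0.647466))/3 = -0.677031
R_{2,2} = -0.677031 + (-0.677031 − (-0.678043))/15 = -0.676964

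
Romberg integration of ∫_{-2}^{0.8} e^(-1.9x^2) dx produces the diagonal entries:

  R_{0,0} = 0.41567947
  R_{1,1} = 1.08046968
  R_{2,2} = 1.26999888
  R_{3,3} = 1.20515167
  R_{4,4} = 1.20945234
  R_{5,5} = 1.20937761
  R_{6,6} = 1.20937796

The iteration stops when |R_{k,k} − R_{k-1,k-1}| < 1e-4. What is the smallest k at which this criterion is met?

k = 5

|R_{1,1} − R_{0,0}| = 0.66479021 ≥ 1e-4
|R_{2,2} − R_{1,1}| = 0.18952920 ≥ 1e-4
|R_{3,3} − R_{2,2}| = 0.06484721 ≥ 1e-4
|R_{4,4} − R_{3,3}| = 0.00430067 ≥ 1e-4
|R_{5,5} − R_{4,4}| = 0.00007473 < 1e-4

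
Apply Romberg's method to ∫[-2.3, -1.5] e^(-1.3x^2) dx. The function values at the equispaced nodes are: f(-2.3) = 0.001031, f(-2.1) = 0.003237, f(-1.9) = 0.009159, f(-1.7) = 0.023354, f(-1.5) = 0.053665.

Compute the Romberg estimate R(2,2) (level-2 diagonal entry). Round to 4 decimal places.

R(0,0) (trapezoid, 1 panel, h=0.8000): 0.021878
R(1,0) (trapezoid, 2 panels, h=0.4000): 0.014603
R(2,0) (trapezoid, 4 panels, h=0.2000): 0.012620
R(1,1) = 0.014603 + (0.014603 − 0.021878)/3 = 0.012178
R(2,1) = 0.012620 + (0.012620 − 0.014603)/3 = 0.011959
R(2,2) = 0.011959 + (0.011959 − 0.012178)/15 = 0.011944

0.0119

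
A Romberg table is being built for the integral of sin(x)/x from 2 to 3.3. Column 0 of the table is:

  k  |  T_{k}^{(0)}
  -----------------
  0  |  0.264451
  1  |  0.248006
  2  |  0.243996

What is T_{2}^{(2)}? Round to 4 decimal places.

Richardson extrapolation on the trapezoidal column (denominator 4−1=3):
T_{1}^{(1)} = 0.248006 + (0.248006 − 0.264451)/3 = 0.242524
T_{2}^{(1)} = 0.243996 + (0.243996 − 0.248006)/3 = 0.242659
T_{2}^{(2)} = 0.242659 + (0.242659 − 0.242524)/15 = 0.242668

0.2427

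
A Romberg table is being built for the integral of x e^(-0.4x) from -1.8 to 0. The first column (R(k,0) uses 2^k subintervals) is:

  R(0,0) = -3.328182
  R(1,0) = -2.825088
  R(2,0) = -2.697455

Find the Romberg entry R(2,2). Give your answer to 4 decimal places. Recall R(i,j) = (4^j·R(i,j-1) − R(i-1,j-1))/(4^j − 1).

-2.6547

Richardson extrapolation on the trapezoidal column (denominator 4−1=3):
R(1,1) = -2.825088 + (-2.825088 − (-3.328182))/3 = -2.657390
R(2,1) = (4·(-2.697455) − (-2.825088)) / 3 = -2.654911
R(2,2) = (16·(-2.654911) − (-2.657390)) / 15 = -2.654746
(Column j=1 coincides with Simpson's rule on the same nodes.)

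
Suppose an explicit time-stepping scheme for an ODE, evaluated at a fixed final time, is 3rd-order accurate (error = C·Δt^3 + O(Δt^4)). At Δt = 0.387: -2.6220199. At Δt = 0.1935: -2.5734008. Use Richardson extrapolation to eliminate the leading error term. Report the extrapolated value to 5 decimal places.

The leading error scales as Δt^3; refining by a factor of 2 reduces it by 2^3 = 8.
Extrapolated value = (8·A(Δt/2) − A(Δt)) / (8 − 1)
= (8·(-2.5734008) − (-2.6220199)) / 7
= -17.9651865 / 7 = -2.5664552

-2.56646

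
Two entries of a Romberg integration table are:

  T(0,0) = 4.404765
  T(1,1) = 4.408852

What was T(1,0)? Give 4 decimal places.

From T(1,1) = (4·T(1,0) − T(0,0))/3, solve for T(1,0):
4·T(1,0) = 3·4.408852 + 4.404765 = 17.631321
T(1,0) = 4.407830

4.4078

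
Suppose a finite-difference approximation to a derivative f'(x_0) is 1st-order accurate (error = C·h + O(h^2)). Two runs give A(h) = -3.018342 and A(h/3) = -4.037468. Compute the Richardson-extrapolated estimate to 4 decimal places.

The leading error scales as h; refining by a factor of 3 reduces it by 3^1 = 3.
Extrapolated value = (3·A(h/3) − A(h)) / (3 − 1)
= (3·(-4.037468) − (-3.018342)) / 2
= -9.094062 / 2 = -4.547031

-4.5470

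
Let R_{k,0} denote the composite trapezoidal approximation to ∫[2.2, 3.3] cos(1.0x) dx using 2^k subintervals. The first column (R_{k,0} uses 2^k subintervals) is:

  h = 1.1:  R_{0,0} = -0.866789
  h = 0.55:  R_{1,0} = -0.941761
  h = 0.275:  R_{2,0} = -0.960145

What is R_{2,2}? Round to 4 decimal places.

-0.9662

Richardson extrapolation on the trapezoidal column (denominator 4−1=3):
R_{1,1} = (4·(-0.941761) − (-0.866789)) / 3 = -0.966752
R_{2,1} = -0.960145 + (-0.960145 − (-0.941761))/3 = -0.966273
R_{2,2} = (16·(-0.966273) − (-0.966752)) / 15 = -0.966241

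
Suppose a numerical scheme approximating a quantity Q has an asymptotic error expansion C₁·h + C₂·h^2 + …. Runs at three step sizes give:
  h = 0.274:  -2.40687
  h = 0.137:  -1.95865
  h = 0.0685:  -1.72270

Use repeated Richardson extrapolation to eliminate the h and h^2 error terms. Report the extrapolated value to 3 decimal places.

First eliminate the h term (factor 2^1 = 2):
  B₁ = (2·(-1.95865) − (-2.40687))/1 = -1.51043
  B₂ = (2·(-1.72270) − (-1.95865))/1 = -1.48675
Then eliminate the h^2 term (factor 2^2 = 4):
  (4·(-1.48675) − (-1.51043))/3 = -1.47886

-1.479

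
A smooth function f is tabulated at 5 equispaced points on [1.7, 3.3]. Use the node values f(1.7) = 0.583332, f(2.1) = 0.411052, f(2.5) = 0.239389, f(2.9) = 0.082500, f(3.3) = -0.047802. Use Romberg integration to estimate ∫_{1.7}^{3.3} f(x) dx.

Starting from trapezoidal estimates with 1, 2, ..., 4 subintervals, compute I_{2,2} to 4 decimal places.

0.3985

I_{0,0} (trapezoid, 1 panel, h=1.6000): 0.428424
I_{1,0} (trapezoid, 2 panels, h=0.8000): 0.405723
I_{2,0} (trapezoid, 4 panels, h=0.4000): 0.400282
I_{1,1} = 0.405723 + (0.405723 − 0.428424)/3 = 0.398156
I_{2,1} = 0.400282 + (0.400282 − 0.405723)/3 = 0.398468
I_{2,2} = 0.398468 + (0.398468 − 0.398156)/15 = 0.398489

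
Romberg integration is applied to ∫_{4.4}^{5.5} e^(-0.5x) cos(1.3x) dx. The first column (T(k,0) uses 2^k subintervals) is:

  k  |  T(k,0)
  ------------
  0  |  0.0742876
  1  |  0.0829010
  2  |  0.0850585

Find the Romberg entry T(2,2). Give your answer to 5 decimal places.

0.08578

T(1,1) = 0.0829010 + (0.0829010 − 0.0742876)/3 = 0.0857721
T(2,1) = 0.0850585 + (0.0850585 − 0.0829010)/3 = 0.0857777
T(2,2) = 0.0857777 + (0.0857777 − 0.0857721)/15 = 0.0857781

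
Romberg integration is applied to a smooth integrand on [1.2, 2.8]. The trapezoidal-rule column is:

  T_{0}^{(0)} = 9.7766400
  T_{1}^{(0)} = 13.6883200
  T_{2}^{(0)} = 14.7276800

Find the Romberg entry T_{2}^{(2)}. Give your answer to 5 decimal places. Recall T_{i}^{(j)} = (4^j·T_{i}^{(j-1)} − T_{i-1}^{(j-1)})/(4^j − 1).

15.07959

Richardson extrapolation on the trapezoidal column (denominator 4−1=3):
T_{1}^{(1)} = 13.6883200 + (13.6883200 − 9.7766400)/3 = 14.9922133
T_{2}^{(1)} = (4·14.7276800 − 13.6883200) / 3 = 15.0741333
T_{2}^{(2)} = 15.0741333 + (15.0741333 − 14.9922133)/15 = 15.0795946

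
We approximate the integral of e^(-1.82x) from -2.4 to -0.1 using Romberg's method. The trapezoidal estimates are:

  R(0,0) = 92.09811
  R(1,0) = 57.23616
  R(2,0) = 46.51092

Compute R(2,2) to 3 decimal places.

42.757

Richardson extrapolation on the trapezoidal column (denominator 4−1=3):
R(1,1) = 57.23616 + (57.23616 − 92.09811)/3 = 45.61551
R(2,1) = (4·46.51092 − 57.23616) / 3 = 42.93584
R(2,2) = (16·42.93584 − 45.61551) / 15 = 42.75720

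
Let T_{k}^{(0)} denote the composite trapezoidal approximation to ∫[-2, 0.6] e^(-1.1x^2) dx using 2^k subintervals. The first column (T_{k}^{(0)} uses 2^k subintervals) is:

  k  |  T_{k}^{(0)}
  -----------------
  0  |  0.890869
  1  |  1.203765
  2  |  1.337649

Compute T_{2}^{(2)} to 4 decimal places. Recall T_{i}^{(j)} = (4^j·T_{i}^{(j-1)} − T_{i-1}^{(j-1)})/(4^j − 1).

1.3872

T_{1}^{(1)} = 1.203765 + (1.203765 − 0.890869)/3 = 1.308064
T_{2}^{(1)} = (4·1.337649 − 1.203765) / 3 = 1.382277
T_{2}^{(2)} = 1.382277 + (1.382277 − 1.308064)/15 = 1.387225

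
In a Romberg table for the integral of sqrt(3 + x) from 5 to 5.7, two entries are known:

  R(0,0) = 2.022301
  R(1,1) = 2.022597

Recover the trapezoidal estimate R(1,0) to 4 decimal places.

From R(1,1) = (4·R(1,0) − R(0,0))/3, solve for R(1,0):
4·R(1,0) = 3·2.022597 + 2.022301 = 8.090092
R(1,0) = 2.022523

2.0225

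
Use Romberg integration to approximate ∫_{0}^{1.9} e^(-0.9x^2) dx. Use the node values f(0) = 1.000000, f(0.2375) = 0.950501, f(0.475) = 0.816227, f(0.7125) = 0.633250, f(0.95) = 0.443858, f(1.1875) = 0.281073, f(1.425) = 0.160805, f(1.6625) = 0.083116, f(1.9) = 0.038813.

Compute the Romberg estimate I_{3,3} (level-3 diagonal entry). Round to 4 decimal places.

0.9240

I_{0,0} (trapezoid, 1 panel, h=1.9000): 0.986872
I_{1,0} (trapezoid, 2 panels, h=0.9500): 0.915101
I_{2,0} (trapezoid, 4 panels, h=0.4750): 0.921641
I_{3,0} (trapezoid, 8 panels, h=0.2375): 0.923456
I_{1,1} = 0.915101 + (0.915101 − 0.986872)/3 = 0.891177
I_{2,1} = 0.921641 + (0.921641 − 0.915101)/3 = 0.923821
I_{3,1} = 0.923456 + (0.923456 − 0.921641)/3 = 0.924061
I_{2,2} = 0.923821 + (0.923821 − 0.891177)/15 = 0.925997
I_{3,2} = 0.924061 + (0.924061 − 0.923821)/15 = 0.924077
I_{3,3} = 0.924077 + (0.924077 − 0.925997)/63 = 0.924047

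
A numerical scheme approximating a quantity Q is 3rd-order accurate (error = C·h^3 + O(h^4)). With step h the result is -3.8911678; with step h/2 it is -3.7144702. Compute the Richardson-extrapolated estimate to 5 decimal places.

The leading error scales as h^3; refining by a factor of 2 reduces it by 2^3 = 8.
Extrapolated value = (8·A(h/2) − A(h)) / (8 − 1)
= (8·(-3.7144702) − (-3.8911678)) / 7
= -25.8245938 / 7 = -3.6892277

-3.68923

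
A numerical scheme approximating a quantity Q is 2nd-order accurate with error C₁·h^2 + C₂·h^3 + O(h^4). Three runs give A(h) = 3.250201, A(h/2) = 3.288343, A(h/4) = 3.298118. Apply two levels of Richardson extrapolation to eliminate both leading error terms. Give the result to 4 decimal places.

3.3014

First eliminate the h^2 term (factor 2^2 = 4):
  B₁ = (4·3.288343 − 3.250201)/3 = 3.301057
  B₂ = (4·3.298118 − 3.288343)/3 = 3.301376
Then eliminate the h^3 term (factor 2^3 = 8):
  (8·3.301376 − 3.301057)/7 = 3.301422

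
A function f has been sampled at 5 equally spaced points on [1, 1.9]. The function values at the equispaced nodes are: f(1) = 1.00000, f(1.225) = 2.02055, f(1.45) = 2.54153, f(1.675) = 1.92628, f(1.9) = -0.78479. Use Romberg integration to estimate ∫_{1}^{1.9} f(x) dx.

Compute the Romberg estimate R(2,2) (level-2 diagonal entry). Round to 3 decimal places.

R(0,0) (trapezoid, 1 panel, h=0.9000): 0.09684
R(1,0) (trapezoid, 2 panels, h=0.4500): 1.19211
R(2,0) (trapezoid, 4 panels, h=0.2250): 1.48409
R(1,1) = 1.19211 + (1.19211 − 0.09684)/3 = 1.55720
R(2,1) = 1.48409 + (1.48409 − 1.19211)/3 = 1.58142
R(2,2) = 1.58142 + (1.58142 − 1.55720)/15 = 1.58303

1.583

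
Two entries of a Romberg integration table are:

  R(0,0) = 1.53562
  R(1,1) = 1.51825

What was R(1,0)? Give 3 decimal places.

1.523

From R(1,1) = (4·R(1,0) − R(0,0))/3, solve for R(1,0):
4·R(1,0) = 3·1.51825 + 1.53562 = 6.09037
R(1,0) = 1.52259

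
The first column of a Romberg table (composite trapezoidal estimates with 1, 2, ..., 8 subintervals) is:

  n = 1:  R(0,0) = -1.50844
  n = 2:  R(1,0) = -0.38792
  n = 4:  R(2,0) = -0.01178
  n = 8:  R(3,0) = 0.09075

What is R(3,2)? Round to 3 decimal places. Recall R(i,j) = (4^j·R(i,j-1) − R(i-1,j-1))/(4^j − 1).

0.126

Richardson extrapolation on the trapezoidal column (denominator 4−1=3):
R(2,1) = (4·(-0.01178) − (-0.38792)) / 3 = 0.11360
R(3,1) = 0.09075 + (0.09075 − (-0.01178))/3 = 0.12493
R(3,2) = 0.12493 + (0.12493 − 0.11360)/15 = 0.12569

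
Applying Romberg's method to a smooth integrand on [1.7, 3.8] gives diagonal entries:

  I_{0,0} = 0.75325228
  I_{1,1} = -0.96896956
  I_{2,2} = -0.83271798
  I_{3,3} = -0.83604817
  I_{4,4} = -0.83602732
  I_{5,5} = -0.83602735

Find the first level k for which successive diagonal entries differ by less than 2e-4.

k = 4

|I_{1,1} − I_{0,0}| = 1.72222184 ≥ 2e-4
|I_{2,2} − I_{1,1}| = 0.13625158 ≥ 2e-4
|I_{3,3} − I_{2,2}| = 0.00333019 ≥ 2e-4
|I_{4,4} − I_{3,3}| = 0.00002085 < 2e-4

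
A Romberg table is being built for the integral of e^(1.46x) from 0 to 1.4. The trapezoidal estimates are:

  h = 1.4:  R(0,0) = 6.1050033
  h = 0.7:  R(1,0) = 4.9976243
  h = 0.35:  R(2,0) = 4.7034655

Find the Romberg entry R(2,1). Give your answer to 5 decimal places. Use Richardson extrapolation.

4.60541

R(2,1) = 4.7034655 + (4.7034655 − 4.9976243)/3 = 4.6054126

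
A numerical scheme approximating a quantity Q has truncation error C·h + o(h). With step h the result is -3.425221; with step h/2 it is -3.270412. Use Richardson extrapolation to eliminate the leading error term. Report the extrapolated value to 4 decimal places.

-3.1156

Extrapolated value = (2·A(h/2) − A(h)) / (2 − 1)
= (2·(-3.270412) − (-3.425221)) / 1
= -3.115603 / 1 = -3.115603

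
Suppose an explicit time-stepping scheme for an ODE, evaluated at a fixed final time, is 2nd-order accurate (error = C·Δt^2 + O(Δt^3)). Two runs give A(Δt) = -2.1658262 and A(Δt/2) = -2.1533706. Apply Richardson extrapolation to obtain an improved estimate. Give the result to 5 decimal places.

The leading error scales as Δt^2; refining by a factor of 2 reduces it by 2^2 = 4.
Extrapolated value = (4·A(Δt/2) − A(Δt)) / (4 − 1)
= (4·(-2.1533706) − (-2.1658262)) / 3
= -6.4476562 / 3 = -2.1492187

-2.14922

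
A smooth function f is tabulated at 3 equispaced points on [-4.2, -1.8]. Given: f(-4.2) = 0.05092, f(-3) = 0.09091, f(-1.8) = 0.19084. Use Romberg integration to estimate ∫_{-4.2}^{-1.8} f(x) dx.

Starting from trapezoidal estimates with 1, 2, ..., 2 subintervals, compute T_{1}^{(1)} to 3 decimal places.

0.242

T_{0}^{(0)} (trapezoid, 1 panel, h=2.4000): 0.29011
T_{1}^{(0)} (trapezoid, 2 panels, h=1.2000): 0.25415
T_{1}^{(1)} = 0.25415 + (0.25415 − 0.29011)/3 = 0.24216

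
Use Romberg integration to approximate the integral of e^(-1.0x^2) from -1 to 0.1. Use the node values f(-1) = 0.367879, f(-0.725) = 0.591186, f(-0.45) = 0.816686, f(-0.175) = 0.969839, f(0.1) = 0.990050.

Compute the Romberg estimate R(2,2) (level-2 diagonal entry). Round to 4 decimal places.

R(0,0) (trapezoid, 1 panel, h=1.1000): 0.746861
R(1,0) (trapezoid, 2 panels, h=0.5500): 0.822608
R(2,0) (trapezoid, 4 panels, h=0.2750): 0.840586
R(1,1) = 0.822608 + (0.822608 − 0.746861)/3 = 0.847857
R(2,1) = 0.840586 + (0.840586 − 0.822608)/3 = 0.846579
R(2,2) = 0.846579 + (0.846579 − 0.847857)/15 = 0.846494

0.8465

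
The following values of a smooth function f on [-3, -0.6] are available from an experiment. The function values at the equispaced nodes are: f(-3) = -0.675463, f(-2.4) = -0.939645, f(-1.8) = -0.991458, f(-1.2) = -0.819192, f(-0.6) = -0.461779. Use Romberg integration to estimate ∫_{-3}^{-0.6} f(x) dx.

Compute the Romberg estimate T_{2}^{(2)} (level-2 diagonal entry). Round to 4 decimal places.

-2.0304

T_{0}^{(0)} (trapezoid, 1 panel, h=2.4000): -1.364690
T_{1}^{(0)} (trapezoid, 2 panels, h=1.2000): -1.872095
T_{2}^{(0)} (trapezoid, 4 panels, h=0.6000): -1.991350
T_{1}^{(1)} = -1.872095 + (-1.872095 − (-1.364690))/3 = -2.041230
T_{2}^{(1)} = -1.991350 + (-1.991350 − (-1.872095))/3 = -2.031102
T_{2}^{(2)} = -2.031102 + (-2.031102 − (-2.041230))/15 = -2.030427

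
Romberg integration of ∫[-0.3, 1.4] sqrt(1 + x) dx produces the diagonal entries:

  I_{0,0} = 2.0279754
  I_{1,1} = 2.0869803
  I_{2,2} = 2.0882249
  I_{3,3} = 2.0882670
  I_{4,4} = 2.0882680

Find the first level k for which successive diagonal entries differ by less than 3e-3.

k = 2

|I_{1,1} − I_{0,0}| = 0.0590049 ≥ 3e-3
|I_{2,2} − I_{1,1}| = 0.0012446 < 3e-3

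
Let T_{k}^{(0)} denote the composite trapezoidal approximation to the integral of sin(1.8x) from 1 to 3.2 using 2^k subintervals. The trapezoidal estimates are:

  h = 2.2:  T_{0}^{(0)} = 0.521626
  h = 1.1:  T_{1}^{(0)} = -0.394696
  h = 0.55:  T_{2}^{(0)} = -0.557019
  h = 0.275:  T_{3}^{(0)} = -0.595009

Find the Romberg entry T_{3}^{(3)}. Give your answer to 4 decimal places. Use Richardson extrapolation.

Richardson extrapolation on the trapezoidal column (denominator 4−1=3):
T_{1}^{(1)} = (4·(-0.394696) − 0.521626) / 3 = -0.700137
T_{2}^{(1)} = -0.557019 + (-0.557019 − (-0.394696))/3 = -0.611127
T_{3}^{(1)} = (4·(-0.595009) − (-0.557019)) / 3 = -0.607672
T_{2}^{(2)} = -0.611127 + (-0.611127 − (-0.700137))/15 = -0.605193
T_{3}^{(2)} = -0.607672 + (-0.607672 − (-0.611127))/15 = -0.607442
T_{3}^{(3)} = -0.607442 + (-0.607442 − (-0.605193))/63 = -0.607478
(Column j=1 coincides with Simpson's rule on the same nodes.)

-0.6075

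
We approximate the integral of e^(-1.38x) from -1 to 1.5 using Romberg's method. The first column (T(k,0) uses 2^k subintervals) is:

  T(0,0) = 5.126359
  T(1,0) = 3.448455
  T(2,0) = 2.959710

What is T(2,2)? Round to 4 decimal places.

2.7906

T(1,1) = (4·3.448455 − 5.126359) / 3 = 2.889154
T(2,1) = 2.959710 + (2.959710 − 3.448455)/3 = 2.796795
T(2,2) = (16·2.796795 − 2.889154) / 15 = 2.790638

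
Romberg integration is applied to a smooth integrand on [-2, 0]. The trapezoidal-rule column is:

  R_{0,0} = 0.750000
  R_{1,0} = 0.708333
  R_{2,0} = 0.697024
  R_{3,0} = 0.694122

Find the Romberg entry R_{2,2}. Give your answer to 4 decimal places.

Richardson extrapolation on the trapezoidal column (denominator 4−1=3):
R_{1,1} = (4·0.708333 − 0.750000) / 3 = 0.694444
R_{2,1} = 0.697024 + (0.697024 − 0.708333)/3 = 0.693254
R_{2,2} = (16·0.693254 − 0.694444) / 15 = 0.693175

0.6932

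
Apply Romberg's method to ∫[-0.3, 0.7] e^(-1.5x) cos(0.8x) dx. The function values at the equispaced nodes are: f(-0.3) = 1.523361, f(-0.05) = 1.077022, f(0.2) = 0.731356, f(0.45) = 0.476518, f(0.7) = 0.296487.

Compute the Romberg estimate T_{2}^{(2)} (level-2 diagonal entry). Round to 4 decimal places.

T_{0}^{(0)} (trapezoid, 1 panel, h=1.0000): 0.909924
T_{1}^{(0)} (trapezoid, 2 panels, h=0.5000): 0.820640
T_{2}^{(0)} (trapezoid, 4 panels, h=0.2500): 0.798705
T_{1}^{(1)} = 0.820640 + (0.820640 − 0.909924)/3 = 0.790879
T_{2}^{(1)} = 0.798705 + (0.798705 − 0.820640)/3 = 0.791393
T_{2}^{(2)} = 0.791393 + (0.791393 − 0.790879)/15 = 0.791427

0.7914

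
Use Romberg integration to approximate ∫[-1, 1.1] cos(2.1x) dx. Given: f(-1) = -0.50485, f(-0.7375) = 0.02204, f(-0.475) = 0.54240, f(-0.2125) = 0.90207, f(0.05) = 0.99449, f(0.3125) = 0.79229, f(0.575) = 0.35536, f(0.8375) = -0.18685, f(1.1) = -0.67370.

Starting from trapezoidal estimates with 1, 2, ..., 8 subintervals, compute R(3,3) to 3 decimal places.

0.763

R(0,0) (trapezoid, 1 panel, h=2.1000): -1.23748
R(1,0) (trapezoid, 2 panels, h=1.0500): 0.42548
R(2,0) (trapezoid, 4 panels, h=0.5250): 0.68406
R(3,0) (trapezoid, 8 panels, h=0.2625): 0.74354
R(1,1) = 0.42548 + (0.42548 − (-1.23748))/3 = 0.97980
R(2,1) = 0.68406 + (0.68406 − 0.42548)/3 = 0.77025
R(3,1) = 0.74354 + (0.74354 − 0.68406)/3 = 0.76337
R(2,2) = 0.77025 + (0.77025 − 0.97980)/15 = 0.75628
R(3,2) = 0.76337 + (0.76337 − 0.77025)/15 = 0.76291
R(3,3) = 0.76291 + (0.76291 − 0.75628)/63 = 0.76302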